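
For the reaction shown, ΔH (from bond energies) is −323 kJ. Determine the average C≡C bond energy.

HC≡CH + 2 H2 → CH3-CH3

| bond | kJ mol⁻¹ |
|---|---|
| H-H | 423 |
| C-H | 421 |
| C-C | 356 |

D(C≡C) ≈ 871 kJ/mol

Let D be the C≡C bond energy.
Σ(broken) = 1×D + 2×421 + 2×423 = 1688 + D
Σ(formed) = 1×356 + 6×421 = 2882
ΔH = Σ(broken) − Σ(formed) = (1688 + D) − (2882) = −1194 + D
Setting this equal to −323 kJ gives D = 871 kJ/mol.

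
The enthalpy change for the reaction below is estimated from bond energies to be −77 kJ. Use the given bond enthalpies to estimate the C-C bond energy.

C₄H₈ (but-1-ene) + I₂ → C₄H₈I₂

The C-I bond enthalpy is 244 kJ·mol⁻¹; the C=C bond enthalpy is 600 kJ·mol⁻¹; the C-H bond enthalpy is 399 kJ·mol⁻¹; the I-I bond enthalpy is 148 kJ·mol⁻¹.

D(C-C) ≈ 337 kJ/mol

Let D be the C-C bond energy.
Σ(broken) = 2×D + 8×399 + 1×600 + 1×148 = 3940 + 2D
Σ(formed) = 3×D + 8×399 + 2×244 = 3680 + 3D
ΔH = Σ(broken) − Σ(formed) = (3940 + 2D) − (3680 + 3D) = +260 − D
Setting this equal to −77 kJ gives D = 337 kJ/mol.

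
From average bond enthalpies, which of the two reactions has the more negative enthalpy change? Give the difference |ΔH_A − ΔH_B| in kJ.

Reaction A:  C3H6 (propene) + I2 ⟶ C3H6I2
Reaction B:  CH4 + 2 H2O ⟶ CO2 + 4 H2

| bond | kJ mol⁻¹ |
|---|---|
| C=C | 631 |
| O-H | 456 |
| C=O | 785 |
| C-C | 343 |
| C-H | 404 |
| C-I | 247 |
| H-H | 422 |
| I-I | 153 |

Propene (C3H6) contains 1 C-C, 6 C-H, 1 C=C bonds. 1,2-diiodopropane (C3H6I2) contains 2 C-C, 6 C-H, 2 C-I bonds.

Reaction A, by 235 kJ

Reaction A:
  Bonds broken (reactants):
    C-C: 1 × 343 = 343
    C-H: 6 × 404 = 2424
    C=C: 1 × 631 = 631
    I-I: 1 × 153 = 153
    Σ(broken) = 3551 kJ
  Bonds formed (products):
    C-C: 2 × 343 = 686
    C-H: 6 × 404 = 2424
    C-I: 2 × 247 = 494
    Σ(formed) = 3604 kJ
  ΔH_A = 3551 − 3604 = −53 kJ
Reaction B:
  Bonds broken (reactants):
    C-H: 4 × 404 = 1616
    O-H: 4 × 456 = 1824
    Σ(broken) = 3440 kJ
  Bonds formed (products):
    C=O: 2 × 785 = 1570
    H-H: 4 × 422 = 1688
    Σ(formed) = 3258 kJ
  ΔH_B = 3440 − 3258 = +182 kJ
ΔH_A − ΔH_B = −235 kJ, so reaction A has the more negative ΔH; |ΔH_A − ΔH_B| = 235 kJ.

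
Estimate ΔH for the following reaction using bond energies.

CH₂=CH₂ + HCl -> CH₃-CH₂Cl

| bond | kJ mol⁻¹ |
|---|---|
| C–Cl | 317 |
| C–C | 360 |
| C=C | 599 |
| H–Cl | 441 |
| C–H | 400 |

ΔH ≈ −37 kJ

Bonds broken (reactants):
  C–H: 4 × 400 = 1600
  C=C: 1 × 599 = 599
  H–Cl: 1 × 441 = 441
  Σ(broken) = 2640 kJ
Bonds formed (products):
  C–C: 1 × 360 = 360
  C–Cl: 1 × 317 = 317
  C–H: 5 × 400 = 2000
  Σ(formed) = 2677 kJ
ΔH = Σ(broken) − Σ(formed) = 2640 − 2677 = −37 kJ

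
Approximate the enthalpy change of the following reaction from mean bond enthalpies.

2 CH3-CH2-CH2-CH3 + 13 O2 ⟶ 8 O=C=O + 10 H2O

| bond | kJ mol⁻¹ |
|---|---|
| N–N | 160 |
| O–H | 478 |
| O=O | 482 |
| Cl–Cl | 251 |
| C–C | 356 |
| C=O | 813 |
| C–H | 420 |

Bonds broken (reactants):
  C–C: 6 × 356 = 2136
  C–H: 20 × 420 = 8400
  O=O: 13 × 482 = 6266
  Σ(broken) = 16802 kJ
Bonds formed (products):
  C=O: 16 × 813 = 13008
  O–H: 20 × 478 = 9560
  Σ(formed) = 22568 kJ
ΔH = Σ(broken) − Σ(formed) = 16802 − 22568 = −5766 kJ

ΔH ≈ −5766 kJ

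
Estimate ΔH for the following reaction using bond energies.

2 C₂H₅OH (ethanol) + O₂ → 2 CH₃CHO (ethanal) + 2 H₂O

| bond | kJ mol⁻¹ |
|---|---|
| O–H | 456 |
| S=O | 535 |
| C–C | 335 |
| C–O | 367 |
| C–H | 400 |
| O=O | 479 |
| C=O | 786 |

ΔH ≈ −471 kJ

Bonds broken (reactants):
  C–C: 2 × 335 = 670
  C–H: 10 × 400 = 4000
  C–O: 2 × 367 = 734
  O–H: 2 × 456 = 912
  O=O: 1 × 479 = 479
  Σ(broken) = 6795 kJ
Bonds formed (products):
  C–C: 2 × 335 = 670
  C–H: 8 × 400 = 3200
  C=O: 2 × 786 = 1572
  O–H: 4 × 456 = 1824
  Σ(formed) = 7266 kJ
ΔH = Σ(broken) − Σ(formed) = 6795 − 7266 = −471 kJ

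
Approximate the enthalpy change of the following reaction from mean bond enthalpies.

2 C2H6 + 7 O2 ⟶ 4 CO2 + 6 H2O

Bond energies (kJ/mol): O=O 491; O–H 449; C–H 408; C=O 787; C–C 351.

Bonds broken (reactants):
  C–C: 2 × 351 = 702
  C–H: 12 × 408 = 4896
  O=O: 7 × 491 = 3437
  Σ(broken) = 9035 kJ
Bonds formed (products):
  C=O: 8 × 787 = 6296
  O–H: 12 × 449 = 5388
  Σ(formed) = 11684 kJ
ΔH = Σ(broken) − Σ(formed) = 9035 − 11684 = −2649 kJ

ΔH ≈ −2649 kJ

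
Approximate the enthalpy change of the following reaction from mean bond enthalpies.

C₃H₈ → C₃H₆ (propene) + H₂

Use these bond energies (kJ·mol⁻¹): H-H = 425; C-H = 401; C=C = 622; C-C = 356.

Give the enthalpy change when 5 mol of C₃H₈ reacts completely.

ΔH = +555 kJ

Bonds broken (reactants):
  C-C: 2 × 356 = 712
  C-H: 8 × 401 = 3208
  Σ(broken) = 3920 kJ
Bonds formed (products):
  C-C: 1 × 356 = 356
  C-H: 6 × 401 = 2406
  C=C: 1 × 622 = 622
  H-H: 1 × 425 = 425
  Σ(formed) = 3809 kJ
ΔH = Σ(broken) − Σ(formed) = 3920 − 3809 = +111 kJ
For 5× the reaction as written: 5 × (+111) = +555 kJ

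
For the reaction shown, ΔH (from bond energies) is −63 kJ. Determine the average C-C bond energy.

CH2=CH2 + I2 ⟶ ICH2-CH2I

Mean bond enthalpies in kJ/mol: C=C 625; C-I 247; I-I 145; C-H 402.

D(C-C) ≈ 339 kJ/mol

Let D be the C-C bond energy.
Σ(broken) = 4×402 + 1×625 + 1×145 = 2378
Σ(formed) = 1×D + 4×402 + 2×247 = 2102 + D
ΔH = Σ(broken) − Σ(formed) = (2378) − (2102 + D) = +276 − D
Setting this equal to −63 kJ gives D = 339 kJ/mol.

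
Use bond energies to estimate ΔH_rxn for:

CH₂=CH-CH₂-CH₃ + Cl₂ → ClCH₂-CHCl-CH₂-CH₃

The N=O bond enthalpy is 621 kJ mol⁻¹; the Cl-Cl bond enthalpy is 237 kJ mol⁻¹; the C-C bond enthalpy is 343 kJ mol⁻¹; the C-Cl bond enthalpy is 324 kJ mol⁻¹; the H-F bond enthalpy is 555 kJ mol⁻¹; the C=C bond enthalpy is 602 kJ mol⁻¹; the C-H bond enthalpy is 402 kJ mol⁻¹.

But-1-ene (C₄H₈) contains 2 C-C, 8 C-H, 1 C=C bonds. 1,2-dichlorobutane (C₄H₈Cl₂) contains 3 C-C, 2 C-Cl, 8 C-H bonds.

ΔH ≈ −152 kJ

Bonds broken (reactants):
  C-C: 2 × 343 = 686
  C-H: 8 × 402 = 3216
  C=C: 1 × 602 = 602
  Cl-Cl: 1 × 237 = 237
  Σ(broken) = 4741 kJ
Bonds formed (products):
  C-C: 3 × 343 = 1029
  C-Cl: 2 × 324 = 648
  C-H: 8 × 402 = 3216
  Σ(formed) = 4893 kJ
ΔH = Σ(broken) − Σ(formed) = 4741 − 4893 = −152 kJ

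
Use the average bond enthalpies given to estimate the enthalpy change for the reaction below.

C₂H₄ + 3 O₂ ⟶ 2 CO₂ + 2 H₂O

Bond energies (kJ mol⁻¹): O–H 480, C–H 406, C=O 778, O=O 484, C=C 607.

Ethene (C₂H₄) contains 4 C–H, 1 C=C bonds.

ΔH ≈ −1349 kJ

Bonds broken (reactants):
  C–H: 4 × 406 = 1624
  C=C: 1 × 607 = 607
  O=O: 3 × 484 = 1452
  Σ(broken) = 3683 kJ
Bonds formed (products):
  C=O: 4 × 778 = 3112
  O–H: 4 × 480 = 1920
  Σ(formed) = 5032 kJ
ΔH = Σ(broken) − Σ(formed) = 3683 − 5032 = −1349 kJ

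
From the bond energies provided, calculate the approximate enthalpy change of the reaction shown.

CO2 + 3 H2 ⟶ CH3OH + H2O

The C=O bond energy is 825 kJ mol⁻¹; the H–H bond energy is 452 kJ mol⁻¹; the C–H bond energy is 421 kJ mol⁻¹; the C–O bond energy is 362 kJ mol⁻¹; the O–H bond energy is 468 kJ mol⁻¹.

Bonds broken (reactants):
  C=O: 2 × 825 = 1650
  H–H: 3 × 452 = 1356
  Σ(broken) = 3006 kJ
Bonds formed (products):
  C–H: 3 × 421 = 1263
  C–O: 1 × 362 = 362
  O–H: 3 × 468 = 1404
  Σ(formed) = 3029 kJ
ΔH = Σ(broken) − Σ(formed) = 3006 − 3029 = −23 kJ

ΔH ≈ −23 kJ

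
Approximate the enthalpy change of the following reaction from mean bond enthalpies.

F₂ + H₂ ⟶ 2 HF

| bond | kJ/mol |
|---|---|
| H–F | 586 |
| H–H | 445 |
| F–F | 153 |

Bonds broken (reactants):
  F–F: 1 × 153 = 153
  H–H: 1 × 445 = 445
  Σ(broken) = 598 kJ
Bonds formed (products):
  H–F: 2 × 586 = 1172
  Σ(formed) = 1172 kJ
ΔH = Σ(broken) − Σ(formed) = 598 − 1172 = −574 kJ

ΔH ≈ −574 kJ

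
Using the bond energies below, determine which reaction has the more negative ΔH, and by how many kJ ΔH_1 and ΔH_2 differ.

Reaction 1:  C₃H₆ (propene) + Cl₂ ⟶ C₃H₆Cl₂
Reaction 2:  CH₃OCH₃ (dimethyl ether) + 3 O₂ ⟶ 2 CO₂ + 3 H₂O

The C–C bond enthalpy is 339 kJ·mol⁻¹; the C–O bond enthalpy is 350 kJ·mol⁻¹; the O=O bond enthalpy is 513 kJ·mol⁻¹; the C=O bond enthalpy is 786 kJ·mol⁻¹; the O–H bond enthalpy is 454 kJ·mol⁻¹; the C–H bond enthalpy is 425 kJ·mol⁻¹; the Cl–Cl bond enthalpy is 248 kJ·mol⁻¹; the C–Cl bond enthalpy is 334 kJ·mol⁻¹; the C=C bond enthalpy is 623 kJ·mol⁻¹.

Reaction 2, by 943 kJ

Reaction 1:
  Bonds broken (reactants):
    C–C: 1 × 339 = 339
    C–H: 6 × 425 = 2550
    C=C: 1 × 623 = 623
    Cl–Cl: 1 × 248 = 248
    Σ(broken) = 3760 kJ
  Bonds formed (products):
    C–C: 2 × 339 = 678
    C–Cl: 2 × 334 = 668
    C–H: 6 × 425 = 2550
    Σ(formed) = 3896 kJ
  ΔH_1 = 3760 − 3896 = −136 kJ
Reaction 2:
  Bonds broken (reactants):
    C–H: 6 × 425 = 2550
    C–O: 2 × 350 = 700
    O=O: 3 × 513 = 1539
    Σ(broken) = 4789 kJ
  Bonds formed (products):
    C=O: 4 × 786 = 3144
    O–H: 6 × 454 = 2724
    Σ(formed) = 5868 kJ
  ΔH_2 = 4789 − 5868 = −1079 kJ
ΔH_1 − ΔH_2 = +943 kJ, so reaction 2 has the more negative ΔH; |ΔH_1 − ΔH_2| = 943 kJ.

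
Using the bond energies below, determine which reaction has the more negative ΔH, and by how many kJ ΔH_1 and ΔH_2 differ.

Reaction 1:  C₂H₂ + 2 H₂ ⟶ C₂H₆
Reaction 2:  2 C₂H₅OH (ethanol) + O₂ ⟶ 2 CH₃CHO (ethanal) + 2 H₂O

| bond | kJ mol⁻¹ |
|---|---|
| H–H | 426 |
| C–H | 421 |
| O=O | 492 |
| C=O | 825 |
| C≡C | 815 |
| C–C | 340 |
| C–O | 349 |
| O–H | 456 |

Reaction 1:
  Bonds broken (reactants):
    C≡C: 1 × 815 = 815
    C–H: 2 × 421 = 842
    H–H: 2 × 426 = 852
    Σ(broken) = 2509 kJ
  Bonds formed (products):
    C–C: 1 × 340 = 340
    C–H: 6 × 421 = 2526
    Σ(formed) = 2866 kJ
  ΔH_1 = 2509 − 2866 = −357 kJ
Reaction 2:
  Bonds broken (reactants):
    C–C: 2 × 340 = 680
    C–H: 10 × 421 = 4210
    C–O: 2 × 349 = 698
    O–H: 2 × 456 = 912
    O=O: 1 × 492 = 492
    Σ(broken) = 6992 kJ
  Bonds formed (products):
    C–C: 2 × 340 = 680
    C–H: 8 × 421 = 3368
    C=O: 2 × 825 = 1650
    O–H: 4 × 456 = 1824
    Σ(formed) = 7522 kJ
  ΔH_2 = 6992 − 7522 = −530 kJ
ΔH_1 − ΔH_2 = +173 kJ, so reaction 2 has the more negative ΔH; |ΔH_1 − ΔH_2| = 173 kJ.

Reaction 2, by 173 kJ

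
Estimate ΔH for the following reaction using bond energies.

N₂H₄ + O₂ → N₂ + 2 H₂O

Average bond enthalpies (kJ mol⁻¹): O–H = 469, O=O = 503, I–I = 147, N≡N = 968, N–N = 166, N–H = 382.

ΔH ≈ −647 kJ

Bonds broken (reactants):
  N–H: 4 × 382 = 1528
  N–N: 1 × 166 = 166
  O=O: 1 × 503 = 503
  Σ(broken) = 2197 kJ
Bonds formed (products):
  N≡N: 1 × 968 = 968
  O–H: 4 × 469 = 1876
  Σ(formed) = 2844 kJ
ΔH = Σ(broken) − Σ(formed) = 2197 − 2844 = −647 kJ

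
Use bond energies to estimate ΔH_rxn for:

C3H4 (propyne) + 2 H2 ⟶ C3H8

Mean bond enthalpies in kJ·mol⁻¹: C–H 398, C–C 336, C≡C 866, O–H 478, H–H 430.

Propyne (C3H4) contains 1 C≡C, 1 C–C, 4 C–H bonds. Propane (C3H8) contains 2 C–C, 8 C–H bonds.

ΔH ≈ −202 kJ

Bonds broken (reactants):
  C≡C: 1 × 866 = 866
  C–C: 1 × 336 = 336
  C–H: 4 × 398 = 1592
  H–H: 2 × 430 = 860
  Σ(broken) = 3654 kJ
Bonds formed (products):
  C–C: 2 × 336 = 672
  C–H: 8 × 398 = 3184
  Σ(formed) = 3856 kJ
ΔH = Σ(broken) − Σ(formed) = 3654 − 3856 = −202 kJ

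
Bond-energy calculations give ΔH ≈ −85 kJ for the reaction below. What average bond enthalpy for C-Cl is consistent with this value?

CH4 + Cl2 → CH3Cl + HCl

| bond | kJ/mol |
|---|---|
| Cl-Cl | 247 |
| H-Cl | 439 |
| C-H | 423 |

D(C-Cl) ≈ 316 kJ/mol

Let D be the C-Cl bond energy.
Σ(broken) = 4×423 + 1×247 = 1939
Σ(formed) = 1×D + 3×423 + 1×439 = 1708 + D
ΔH = Σ(broken) − Σ(formed) = (1939) − (1708 + D) = +231 − D
Setting this equal to −85 kJ gives D = 316 kJ/mol.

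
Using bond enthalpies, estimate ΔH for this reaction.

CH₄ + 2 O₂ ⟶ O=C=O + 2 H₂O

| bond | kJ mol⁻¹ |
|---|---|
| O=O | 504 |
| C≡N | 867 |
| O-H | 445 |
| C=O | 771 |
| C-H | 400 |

Bonds broken (reactants):
  C-H: 4 × 400 = 1600
  O=O: 2 × 504 = 1008
  Σ(broken) = 2608 kJ
Bonds formed (products):
  C=O: 2 × 771 = 1542
  O-H: 4 × 445 = 1780
  Σ(formed) = 3322 kJ
ΔH = Σ(broken) − Σ(formed) = 2608 − 3322 = −714 kJ

ΔH ≈ −714 kJ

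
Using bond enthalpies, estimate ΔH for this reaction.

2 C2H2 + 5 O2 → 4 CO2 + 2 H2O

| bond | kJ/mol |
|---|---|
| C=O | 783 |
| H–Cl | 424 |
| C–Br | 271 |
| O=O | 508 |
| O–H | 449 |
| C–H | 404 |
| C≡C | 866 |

ΔH ≈ −2172 kJ

Bonds broken (reactants):
  C≡C: 2 × 866 = 1732
  C–H: 4 × 404 = 1616
  O=O: 5 × 508 = 2540
  Σ(broken) = 5888 kJ
Bonds formed (products):
  C=O: 8 × 783 = 6264
  O–H: 4 × 449 = 1796
  Σ(formed) = 8060 kJ
ΔH = Σ(broken) − Σ(formed) = 5888 − 8060 = −2172 kJ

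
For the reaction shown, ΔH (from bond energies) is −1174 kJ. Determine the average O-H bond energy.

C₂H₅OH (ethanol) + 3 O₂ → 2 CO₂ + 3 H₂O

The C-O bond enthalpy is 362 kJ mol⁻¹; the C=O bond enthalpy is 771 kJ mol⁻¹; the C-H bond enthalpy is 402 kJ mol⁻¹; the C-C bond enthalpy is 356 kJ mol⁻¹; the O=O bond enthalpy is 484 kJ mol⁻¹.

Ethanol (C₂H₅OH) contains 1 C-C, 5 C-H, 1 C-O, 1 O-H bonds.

Let D be the O-H bond energy.
Σ(broken) = 1×356 + 5×402 + 1×362 + 1×D + 3×484 = 4180 + D
Σ(formed) = 4×771 + 6×D = 3084 + 6D
ΔH = Σ(broken) − Σ(formed) = (4180 + D) − (3084 + 6D) = +1096 − 5D
Setting this equal to −1174 kJ gives 5D = 2270, so D = 454 kJ/mol.

D(O-H) ≈ 454 kJ/mol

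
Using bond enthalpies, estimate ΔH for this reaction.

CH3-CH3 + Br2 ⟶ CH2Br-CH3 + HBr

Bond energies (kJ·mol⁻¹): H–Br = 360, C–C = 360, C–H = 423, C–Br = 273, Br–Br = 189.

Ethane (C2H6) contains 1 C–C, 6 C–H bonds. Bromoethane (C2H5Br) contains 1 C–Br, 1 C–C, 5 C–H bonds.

Bonds broken (reactants):
  Br–Br: 1 × 189 = 189
  C–C: 1 × 360 = 360
  C–H: 6 × 423 = 2538
  Σ(broken) = 3087 kJ
Bonds formed (products):
  C–Br: 1 × 273 = 273
  C–C: 1 × 360 = 360
  C–H: 5 × 423 = 2115
  H–Br: 1 × 360 = 360
  Σ(formed) = 3108 kJ
ΔH = Σ(broken) − Σ(formed) = 3087 − 3108 = −21 kJ

ΔH ≈ −21 kJ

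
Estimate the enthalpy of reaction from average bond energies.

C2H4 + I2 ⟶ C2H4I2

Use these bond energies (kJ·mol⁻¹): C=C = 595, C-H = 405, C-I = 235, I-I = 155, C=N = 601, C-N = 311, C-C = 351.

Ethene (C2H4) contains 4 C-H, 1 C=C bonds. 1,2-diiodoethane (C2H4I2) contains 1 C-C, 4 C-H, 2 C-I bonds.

Bonds broken (reactants):
  C-H: 4 × 405 = 1620
  C=C: 1 × 595 = 595
  I-I: 1 × 155 = 155
  Σ(broken) = 2370 kJ
Bonds formed (products):
  C-C: 1 × 351 = 351
  C-H: 4 × 405 = 1620
  C-I: 2 × 235 = 470
  Σ(formed) = 2441 kJ
ΔH = Σ(broken) − Σ(formed) = 2370 − 2441 = −71 kJ

ΔH ≈ −71 kJ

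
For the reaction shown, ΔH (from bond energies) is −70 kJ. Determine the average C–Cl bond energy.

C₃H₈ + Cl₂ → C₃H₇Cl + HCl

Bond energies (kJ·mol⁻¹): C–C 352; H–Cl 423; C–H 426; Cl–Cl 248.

Let D be the C–Cl bond energy.
Σ(broken) = 2×352 + 8×426 + 1×248 = 4360
Σ(formed) = 2×352 + 1×D + 7×426 + 1×423 = 4109 + D
ΔH = Σ(broken) − Σ(formed) = (4360) − (4109 + D) = +251 − D
Setting this equal to −70 kJ gives D = 321 kJ/mol.

D(C–Cl) ≈ 321 kJ/mol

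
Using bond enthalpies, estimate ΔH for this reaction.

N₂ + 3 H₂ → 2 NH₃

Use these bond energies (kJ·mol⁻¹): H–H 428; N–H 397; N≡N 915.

ΔH ≈ −183 kJ

Bonds broken (reactants):
  H–H: 3 × 428 = 1284
  N≡N: 1 × 915 = 915
  Σ(broken) = 2199 kJ
Bonds formed (products):
  N–H: 6 × 397 = 2382
  Σ(formed) = 2382 kJ
ΔH = Σ(broken) − Σ(formed) = 2199 − 2382 = −183 kJ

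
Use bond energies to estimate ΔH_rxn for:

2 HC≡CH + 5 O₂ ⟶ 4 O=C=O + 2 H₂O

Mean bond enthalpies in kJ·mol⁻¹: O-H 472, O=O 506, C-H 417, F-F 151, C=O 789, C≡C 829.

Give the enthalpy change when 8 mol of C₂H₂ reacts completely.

ΔH = −9376 kJ

Bonds broken (reactants):
  C≡C: 2 × 829 = 1658
  C-H: 4 × 417 = 1668
  O=O: 5 × 506 = 2530
  Σ(broken) = 5856 kJ
Bonds formed (products):
  C=O: 8 × 789 = 6312
  O-H: 4 × 472 = 1888
  Σ(formed) = 8200 kJ
ΔH = Σ(broken) − Σ(formed) = 5856 − 8200 = −2344 kJ
For 4× the reaction as written: 4 × (−2344) = −9376 kJ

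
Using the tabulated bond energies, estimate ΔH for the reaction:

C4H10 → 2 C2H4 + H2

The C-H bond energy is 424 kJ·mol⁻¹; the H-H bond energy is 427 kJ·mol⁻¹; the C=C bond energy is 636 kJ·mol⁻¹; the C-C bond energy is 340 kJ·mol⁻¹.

Bonds broken (reactants):
  C-C: 3 × 340 = 1020
  C-H: 10 × 424 = 4240
  Σ(broken) = 5260 kJ
Bonds formed (products):
  C-H: 8 × 424 = 3392
  C=C: 2 × 636 = 1272
  H-H: 1 × 427 = 427
  Σ(formed) = 5091 kJ
ΔH = Σ(broken) − Σ(formed) = 5260 − 5091 = +169 kJ

ΔH ≈ +169 kJ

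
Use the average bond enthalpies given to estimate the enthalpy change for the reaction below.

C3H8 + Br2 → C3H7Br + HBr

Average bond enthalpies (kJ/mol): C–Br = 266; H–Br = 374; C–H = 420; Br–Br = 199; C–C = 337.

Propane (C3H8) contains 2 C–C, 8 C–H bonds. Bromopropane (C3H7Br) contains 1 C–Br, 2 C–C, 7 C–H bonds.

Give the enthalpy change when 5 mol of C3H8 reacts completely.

Bonds broken (reactants):
  Br–Br: 1 × 199 = 199
  C–C: 2 × 337 = 674
  C–H: 8 × 420 = 3360
  Σ(broken) = 4233 kJ
Bonds formed (products):
  C–Br: 1 × 266 = 266
  C–C: 2 × 337 = 674
  C–H: 7 × 420 = 2940
  H–Br: 1 × 374 = 374
  Σ(formed) = 4254 kJ
ΔH = Σ(broken) − Σ(formed) = 4233 − 4254 = −21 kJ
For 5× the reaction as written: 5 × (−21) = −105 kJ

ΔH = −105 kJ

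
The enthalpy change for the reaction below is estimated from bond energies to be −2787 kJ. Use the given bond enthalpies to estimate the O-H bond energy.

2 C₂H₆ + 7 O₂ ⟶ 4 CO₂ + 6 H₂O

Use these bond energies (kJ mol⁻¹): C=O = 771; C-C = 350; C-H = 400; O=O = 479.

Let D be the O-H bond energy.
Σ(broken) = 2×350 + 12×400 + 7×479 = 8853
Σ(formed) = 8×771 + 12×D = 6168 + 12D
ΔH = Σ(broken) − Σ(formed) = (8853) − (6168 + 12D) = +2685 − 12D
Setting this equal to −2787 kJ gives 12D = 5472, so D = 456 kJ/mol.

D(O-H) ≈ 456 kJ/mol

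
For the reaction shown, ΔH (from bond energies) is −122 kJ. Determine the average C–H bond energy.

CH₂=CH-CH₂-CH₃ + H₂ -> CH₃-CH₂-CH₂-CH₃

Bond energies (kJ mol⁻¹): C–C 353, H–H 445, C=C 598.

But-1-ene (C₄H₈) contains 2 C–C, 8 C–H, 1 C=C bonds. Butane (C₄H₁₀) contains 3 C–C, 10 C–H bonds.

D(C–H) ≈ 406 kJ/mol

Let D be the C–H bond energy.
Σ(broken) = 2×353 + 8×D + 1×598 + 1×445 = 1749 + 8D
Σ(formed) = 3×353 + 10×D = 1059 + 10D
ΔH = Σ(broken) − Σ(formed) = (1749 + 8D) − (1059 + 10D) = +690 − 2D
Setting this equal to −122 kJ gives 2D = 812, so D = 406 kJ/mol.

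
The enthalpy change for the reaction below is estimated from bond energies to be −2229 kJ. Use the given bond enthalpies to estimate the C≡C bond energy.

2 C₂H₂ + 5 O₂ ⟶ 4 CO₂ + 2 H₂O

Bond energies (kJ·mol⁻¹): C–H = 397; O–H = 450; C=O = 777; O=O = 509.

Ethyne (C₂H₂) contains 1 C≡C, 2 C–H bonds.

Let D be the C≡C bond energy.
Σ(broken) = 2×D + 4×397 + 5×509 = 4133 + 2D
Σ(formed) = 8×777 + 4×450 = 8016
ΔH = Σ(broken) − Σ(formed) = (4133 + 2D) − (8016) = −3883 + 2D
Setting this equal to −2229 kJ gives 2D = 1654, so D = 827 kJ/mol.

D(C≡C) ≈ 827 kJ/mol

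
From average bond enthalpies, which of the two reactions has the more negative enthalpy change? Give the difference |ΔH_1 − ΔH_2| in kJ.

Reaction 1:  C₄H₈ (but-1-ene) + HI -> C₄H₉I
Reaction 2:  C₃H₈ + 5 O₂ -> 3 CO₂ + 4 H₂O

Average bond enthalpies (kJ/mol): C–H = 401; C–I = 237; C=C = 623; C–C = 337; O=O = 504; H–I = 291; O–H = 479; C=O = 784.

Reaction 2, by 2073 kJ

Reaction 1:
  Bonds broken (reactants):
    C–C: 2 × 337 = 674
    C–H: 8 × 401 = 3208
    C=C: 1 × 623 = 623
    H–I: 1 × 291 = 291
    Σ(broken) = 4796 kJ
  Bonds formed (products):
    C–C: 3 × 337 = 1011
    C–H: 9 × 401 = 3609
    C–I: 1 × 237 = 237
    Σ(formed) = 4857 kJ
  ΔH_1 = 4796 − 4857 = −61 kJ
Reaction 2:
  Bonds broken (reactants):
    C–C: 2 × 337 = 674
    C–H: 8 × 401 = 3208
    O=O: 5 × 504 = 2520
    Σ(broken) = 6402 kJ
  Bonds formed (products):
    C=O: 6 × 784 = 4704
    O–H: 8 × 479 = 3832
    Σ(formed) = 8536 kJ
  ΔH_2 = 6402 − 8536 = −2134 kJ
ΔH_1 − ΔH_2 = +2073 kJ, so reaction 2 has the more negative ΔH; |ΔH_1 − ΔH_2| = 2073 kJ.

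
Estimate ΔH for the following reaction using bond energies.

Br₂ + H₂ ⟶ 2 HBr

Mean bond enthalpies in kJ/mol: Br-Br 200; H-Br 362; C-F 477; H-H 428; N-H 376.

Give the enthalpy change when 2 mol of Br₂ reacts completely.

Bonds broken (reactants):
  Br-Br: 1 × 200 = 200
  H-H: 1 × 428 = 428
  Σ(broken) = 628 kJ
Bonds formed (products):
  H-Br: 2 × 362 = 724
  Σ(formed) = 724 kJ
ΔH = Σ(broken) − Σ(formed) = 628 − 724 = −96 kJ
For 2× the reaction as written: 2 × (−96) = −192 kJ

ΔH = −192 kJ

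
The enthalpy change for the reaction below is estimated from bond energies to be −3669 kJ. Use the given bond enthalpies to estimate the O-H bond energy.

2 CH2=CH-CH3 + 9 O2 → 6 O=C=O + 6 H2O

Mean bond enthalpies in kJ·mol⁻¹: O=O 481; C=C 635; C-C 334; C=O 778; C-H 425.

D(O-H) ≈ 475 kJ/mol

Let D be the O-H bond energy.
Σ(broken) = 2×334 + 12×425 + 2×635 + 9×481 = 11367
Σ(formed) = 12×778 + 12×D = 9336 + 12D
ΔH = Σ(broken) − Σ(formed) = (11367) − (9336 + 12D) = +2031 − 12D
Setting this equal to −3669 kJ gives 12D = 5700, so D = 475 kJ/mol.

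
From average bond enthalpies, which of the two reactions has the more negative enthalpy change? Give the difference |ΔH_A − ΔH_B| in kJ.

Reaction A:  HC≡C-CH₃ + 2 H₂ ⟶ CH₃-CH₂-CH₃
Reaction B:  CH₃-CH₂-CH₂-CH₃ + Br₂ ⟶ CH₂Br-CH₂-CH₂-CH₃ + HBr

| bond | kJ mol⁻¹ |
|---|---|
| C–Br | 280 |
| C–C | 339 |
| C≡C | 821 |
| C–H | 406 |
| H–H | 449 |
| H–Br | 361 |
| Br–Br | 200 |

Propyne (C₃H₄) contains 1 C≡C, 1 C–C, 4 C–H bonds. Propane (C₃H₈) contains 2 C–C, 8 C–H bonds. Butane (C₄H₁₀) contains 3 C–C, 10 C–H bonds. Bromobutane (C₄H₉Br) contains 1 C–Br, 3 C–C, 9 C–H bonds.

Reaction A:
  Bonds broken (reactants):
    C≡C: 1 × 821 = 821
    C–C: 1 × 339 = 339
    C–H: 4 × 406 = 1624
    H–H: 2 × 449 = 898
    Σ(broken) = 3682 kJ
  Bonds formed (products):
    C–C: 2 × 339 = 678
    C–H: 8 × 406 = 3248
    Σ(formed) = 3926 kJ
  ΔH_A = 3682 − 3926 = −244 kJ
Reaction B:
  Bonds broken (reactants):
    Br–Br: 1 × 200 = 200
    C–C: 3 × 339 = 1017
    C–H: 10 × 406 = 4060
    Σ(broken) = 5277 kJ
  Bonds formed (products):
    C–Br: 1 × 280 = 280
    C–C: 3 × 339 = 1017
    C–H: 9 × 406 = 3654
    H–Br: 1 × 361 = 361
    Σ(formed) = 5312 kJ
  ΔH_B = 5277 − 5312 = −35 kJ
ΔH_A − ΔH_B = −209 kJ, so reaction A has the more negative ΔH; |ΔH_A − ΔH_B| = 209 kJ.

Reaction A, by 209 kJ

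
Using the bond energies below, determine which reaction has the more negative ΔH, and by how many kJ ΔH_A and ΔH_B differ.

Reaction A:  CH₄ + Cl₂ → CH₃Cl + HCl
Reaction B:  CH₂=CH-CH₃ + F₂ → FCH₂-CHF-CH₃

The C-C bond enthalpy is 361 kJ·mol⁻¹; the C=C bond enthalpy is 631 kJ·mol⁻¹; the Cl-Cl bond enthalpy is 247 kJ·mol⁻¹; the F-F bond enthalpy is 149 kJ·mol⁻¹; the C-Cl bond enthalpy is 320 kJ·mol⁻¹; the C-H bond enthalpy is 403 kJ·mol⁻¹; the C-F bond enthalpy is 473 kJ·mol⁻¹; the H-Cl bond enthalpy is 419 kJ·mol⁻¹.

Reaction B, by 438 kJ

Reaction A:
  Bonds broken (reactants):
    C-H: 4 × 403 = 1612
    Cl-Cl: 1 × 247 = 247
    Σ(broken) = 1859 kJ
  Bonds formed (products):
    C-Cl: 1 × 320 = 320
    C-H: 3 × 403 = 1209
    H-Cl: 1 × 419 = 419
    Σ(formed) = 1948 kJ
  ΔH_A = 1859 − 1948 = −89 kJ
Reaction B:
  Bonds broken (reactants):
    C-C: 1 × 361 = 361
    C-H: 6 × 403 = 2418
    C=C: 1 × 631 = 631
    F-F: 1 × 149 = 149
    Σ(broken) = 3559 kJ
  Bonds formed (products):
    C-C: 2 × 361 = 722
    C-F: 2 × 473 = 946
    C-H: 6 × 403 = 2418
    Σ(formed) = 4086 kJ
  ΔH_B = 3559 − 4086 = −527 kJ
ΔH_A − ΔH_B = +438 kJ, so reaction B has the more negative ΔH; |ΔH_A − ΔH_B| = 438 kJ.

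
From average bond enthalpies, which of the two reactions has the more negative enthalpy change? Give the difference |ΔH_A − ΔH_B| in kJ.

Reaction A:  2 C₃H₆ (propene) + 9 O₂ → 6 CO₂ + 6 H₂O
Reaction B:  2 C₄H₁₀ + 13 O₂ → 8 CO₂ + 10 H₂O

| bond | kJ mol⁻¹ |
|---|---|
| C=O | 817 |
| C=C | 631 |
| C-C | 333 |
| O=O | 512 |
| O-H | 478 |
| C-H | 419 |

Reaction A:
  Bonds broken (reactants):
    C-C: 2 × 333 = 666
    C-H: 12 × 419 = 5028
    C=C: 2 × 631 = 1262
    O=O: 9 × 512 = 4608
    Σ(broken) = 11564 kJ
  Bonds formed (products):
    C=O: 12 × 817 = 9804
    O-H: 12 × 478 = 5736
    Σ(formed) = 15540 kJ
  ΔH_A = 11564 − 15540 = −3976 kJ
Reaction B:
  Bonds broken (reactants):
    C-C: 6 × 333 = 1998
    C-H: 20 × 419 = 8380
    O=O: 13 × 512 = 6656
    Σ(broken) = 17034 kJ
  Bonds formed (products):
    C=O: 16 × 817 = 13072
    O-H: 20 × 478 = 9560
    Σ(formed) = 22632 kJ
  ΔH_B = 17034 − 22632 = −5598 kJ
ΔH_A − ΔH_B = +1622 kJ, so reaction B has the more negative ΔH; |ΔH_A − ΔH_B| = 1622 kJ.

Reaction B, by 1622 kJ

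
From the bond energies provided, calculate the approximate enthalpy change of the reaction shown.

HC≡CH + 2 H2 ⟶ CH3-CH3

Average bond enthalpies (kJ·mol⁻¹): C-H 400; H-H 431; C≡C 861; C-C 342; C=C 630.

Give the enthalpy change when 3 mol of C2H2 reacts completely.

ΔH = −657 kJ

Bonds broken (reactants):
  C≡C: 1 × 861 = 861
  C-H: 2 × 400 = 800
  H-H: 2 × 431 = 862
  Σ(broken) = 2523 kJ
Bonds formed (products):
  C-C: 1 × 342 = 342
  C-H: 6 × 400 = 2400
  Σ(formed) = 2742 kJ
ΔH = Σ(broken) − Σ(formed) = 2523 − 2742 = −219 kJ
For 3× the reaction as written: 3 × (−219) = −657 kJ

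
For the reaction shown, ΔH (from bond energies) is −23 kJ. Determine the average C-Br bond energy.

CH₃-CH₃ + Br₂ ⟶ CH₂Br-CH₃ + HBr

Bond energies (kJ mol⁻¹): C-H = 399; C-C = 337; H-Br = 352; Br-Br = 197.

Let D be the C-Br bond energy.
Σ(broken) = 1×197 + 1×337 + 6×399 = 2928
Σ(formed) = 1×D + 1×337 + 5×399 + 1×352 = 2684 + D
ΔH = Σ(broken) − Σ(formed) = (2928) − (2684 + D) = +244 − D
Setting this equal to −23 kJ gives D = 267 kJ/mol.

D(C-Br) ≈ 267 kJ/mol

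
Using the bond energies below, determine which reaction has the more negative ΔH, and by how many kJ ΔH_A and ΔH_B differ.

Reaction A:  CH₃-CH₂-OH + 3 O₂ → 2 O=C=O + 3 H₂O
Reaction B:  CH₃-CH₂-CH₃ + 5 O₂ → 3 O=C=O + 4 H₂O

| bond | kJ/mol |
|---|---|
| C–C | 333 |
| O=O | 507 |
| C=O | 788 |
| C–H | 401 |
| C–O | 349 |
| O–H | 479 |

Reaction A:
  Bonds broken (reactants):
    C–C: 1 × 333 = 333
    C–H: 5 × 401 = 2005
    C–O: 1 × 349 = 349
    O–H: 1 × 479 = 479
    O=O: 3 × 507 = 1521
    Σ(broken) = 4687 kJ
  Bonds formed (products):
    C=O: 4 × 788 = 3152
    O–H: 6 × 479 = 2874
    Σ(formed) = 6026 kJ
  ΔH_A = 4687 − 6026 = −1339 kJ
Reaction B:
  Bonds broken (reactants):
    C–C: 2 × 333 = 666
    C–H: 8 × 401 = 3208
    O=O: 5 × 507 = 2535
    Σ(broken) = 6409 kJ
  Bonds formed (products):
    C=O: 6 × 788 = 4728
    O–H: 8 × 479 = 3832
    Σ(formed) = 8560 kJ
  ΔH_B = 6409 − 8560 = −2151 kJ
ΔH_A − ΔH_B = +812 kJ, so reaction B has the more negative ΔH; |ΔH_A − ΔH_B| = 812 kJ.

Reaction B, by 812 kJ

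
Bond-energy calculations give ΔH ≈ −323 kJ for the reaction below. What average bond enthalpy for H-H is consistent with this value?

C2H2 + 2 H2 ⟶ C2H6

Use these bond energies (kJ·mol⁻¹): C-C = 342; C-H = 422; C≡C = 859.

Let D be the H-H bond energy.
Σ(broken) = 1×859 + 2×422 + 2×D = 1703 + 2D
Σ(formed) = 1×342 + 6×422 = 2874
ΔH = Σ(broken) − Σ(formed) = (1703 + 2D) − (2874) = −1171 + 2D
Setting this equal to −323 kJ gives 2D = 848, so D = 424 kJ/mol.

D(H-H) ≈ 424 kJ/mol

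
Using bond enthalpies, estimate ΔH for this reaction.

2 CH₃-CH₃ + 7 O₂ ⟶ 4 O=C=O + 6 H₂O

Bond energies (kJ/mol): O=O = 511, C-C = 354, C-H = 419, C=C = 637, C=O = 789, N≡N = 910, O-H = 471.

Bonds broken (reactants):
  C-C: 2 × 354 = 708
  C-H: 12 × 419 = 5028
  O=O: 7 × 511 = 3577
  Σ(broken) = 9313 kJ
Bonds formed (products):
  C=O: 8 × 789 = 6312
  O-H: 12 × 471 = 5652
  Σ(formed) = 11964 kJ
ΔH = Σ(broken) − Σ(formed) = 9313 − 11964 = −2651 kJ

ΔH ≈ −2651 kJ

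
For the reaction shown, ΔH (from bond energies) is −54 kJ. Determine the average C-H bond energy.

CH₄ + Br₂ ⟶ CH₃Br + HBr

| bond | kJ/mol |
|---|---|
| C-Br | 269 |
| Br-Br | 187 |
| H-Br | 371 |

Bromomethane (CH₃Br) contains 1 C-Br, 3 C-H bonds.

D(C-H) ≈ 399 kJ/mol

Let D be the C-H bond energy.
Σ(broken) = 1×187 + 4×D = 187 + 4D
Σ(formed) = 1×269 + 3×D + 1×371 = 640 + 3D
ΔH = Σ(broken) − Σ(formed) = (187 + 4D) − (640 + 3D) = −453 + D
Setting this equal to −54 kJ gives D = 399 kJ/mol.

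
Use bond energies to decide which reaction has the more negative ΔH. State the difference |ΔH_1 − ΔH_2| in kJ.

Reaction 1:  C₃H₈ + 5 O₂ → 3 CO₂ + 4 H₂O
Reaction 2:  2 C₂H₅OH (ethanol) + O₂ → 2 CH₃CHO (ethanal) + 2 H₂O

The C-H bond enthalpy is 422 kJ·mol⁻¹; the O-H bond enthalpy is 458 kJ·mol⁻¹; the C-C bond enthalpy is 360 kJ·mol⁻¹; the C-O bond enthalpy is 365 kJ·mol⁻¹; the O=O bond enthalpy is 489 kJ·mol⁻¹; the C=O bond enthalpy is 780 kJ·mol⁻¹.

Reaction 1:
  Bonds broken (reactants):
    C-C: 2 × 360 = 720
    C-H: 8 × 422 = 3376
    O=O: 5 × 489 = 2445
    Σ(broken) = 6541 kJ
  Bonds formed (products):
    C=O: 6 × 780 = 4680
    O-H: 8 × 458 = 3664
    Σ(formed) = 8344 kJ
  ΔH_1 = 6541 − 8344 = −1803 kJ
Reaction 2:
  Bonds broken (reactants):
    C-C: 2 × 360 = 720
    C-H: 10 × 422 = 4220
    C-O: 2 × 365 = 730
    O-H: 2 × 458 = 916
    O=O: 1 × 489 = 489
    Σ(broken) = 7075 kJ
  Bonds formed (products):
    C-C: 2 × 360 = 720
    C-H: 8 × 422 = 3376
    C=O: 2 × 780 = 1560
    O-H: 4 × 458 = 1832
    Σ(formed) = 7488 kJ
  ΔH_2 = 7075 − 7488 = −413 kJ
ΔH_1 − ΔH_2 = −1390 kJ, so reaction 1 has the more negative ΔH; |ΔH_1 − ΔH_2| = 1390 kJ.

Reaction 1, by 1390 kJ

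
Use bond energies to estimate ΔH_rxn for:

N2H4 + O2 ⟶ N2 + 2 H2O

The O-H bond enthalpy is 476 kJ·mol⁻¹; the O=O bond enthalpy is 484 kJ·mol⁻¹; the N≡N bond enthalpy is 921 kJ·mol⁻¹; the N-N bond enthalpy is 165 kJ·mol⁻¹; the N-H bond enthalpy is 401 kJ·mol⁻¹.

Bonds broken (reactants):
  N-H: 4 × 401 = 1604
  N-N: 1 × 165 = 165
  O=O: 1 × 484 = 484
  Σ(broken) = 2253 kJ
Bonds formed (products):
  N≡N: 1 × 921 = 921
  O-H: 4 × 476 = 1904
  Σ(formed) = 2825 kJ
ΔH = Σ(broken) − Σ(formed) = 2253 − 2825 = −572 kJ

ΔH ≈ −572 kJ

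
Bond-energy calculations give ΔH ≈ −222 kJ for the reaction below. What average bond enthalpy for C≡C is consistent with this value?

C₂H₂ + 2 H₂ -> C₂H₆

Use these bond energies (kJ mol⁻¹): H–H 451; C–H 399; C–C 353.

D(C≡C) ≈ 825 kJ/mol

Let D be the C≡C bond energy.
Σ(broken) = 1×D + 2×399 + 2×451 = 1700 + D
Σ(formed) = 1×353 + 6×399 = 2747
ΔH = Σ(broken) − Σ(formed) = (1700 + D) − (2747) = −1047 + D
Setting this equal to −222 kJ gives D = 825 kJ/mol.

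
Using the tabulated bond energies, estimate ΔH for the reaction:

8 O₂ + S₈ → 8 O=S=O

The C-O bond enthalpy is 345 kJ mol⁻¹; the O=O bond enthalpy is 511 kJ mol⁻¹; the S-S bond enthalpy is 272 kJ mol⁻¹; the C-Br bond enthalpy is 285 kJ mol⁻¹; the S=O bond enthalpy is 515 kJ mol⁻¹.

ΔH ≈ −1976 kJ

Bonds broken (reactants):
  O=O: 8 × 511 = 4088
  S-S: 8 × 272 = 2176
  Σ(broken) = 6264 kJ
Bonds formed (products):
  S=O: 16 × 515 = 8240
  Σ(formed) = 8240 kJ
ΔH = Σ(broken) − Σ(formed) = 6264 − 8240 = −1976 kJ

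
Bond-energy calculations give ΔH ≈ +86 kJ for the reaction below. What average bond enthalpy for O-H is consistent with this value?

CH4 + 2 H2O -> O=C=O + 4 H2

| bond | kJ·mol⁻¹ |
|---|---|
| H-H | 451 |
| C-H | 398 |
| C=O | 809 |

D(O-H) ≈ 479 kJ/mol

Let D be the O-H bond energy.
Σ(broken) = 4×398 + 4×D = 1592 + 4D
Σ(formed) = 2×809 + 4×451 = 3422
ΔH = Σ(broken) − Σ(formed) = (1592 + 4D) − (3422) = −1830 + 4D
Setting this equal to +86 kJ gives 4D = 1916, so D = 479 kJ/mol.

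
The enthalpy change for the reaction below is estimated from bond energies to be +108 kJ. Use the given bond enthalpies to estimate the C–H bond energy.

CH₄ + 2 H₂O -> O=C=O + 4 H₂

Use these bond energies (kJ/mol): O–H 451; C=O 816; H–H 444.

Let D be the C–H bond energy.
Σ(broken) = 4×D + 4×451 = 1804 + 4D
Σ(formed) = 2×816 + 4×444 = 3408
ΔH = Σ(broken) − Σ(formed) = (1804 + 4D) − (3408) = −1604 + 4D
Setting this equal to +108 kJ gives 4D = 1712, so D = 428 kJ/mol.

D(C–H) ≈ 428 kJ/mol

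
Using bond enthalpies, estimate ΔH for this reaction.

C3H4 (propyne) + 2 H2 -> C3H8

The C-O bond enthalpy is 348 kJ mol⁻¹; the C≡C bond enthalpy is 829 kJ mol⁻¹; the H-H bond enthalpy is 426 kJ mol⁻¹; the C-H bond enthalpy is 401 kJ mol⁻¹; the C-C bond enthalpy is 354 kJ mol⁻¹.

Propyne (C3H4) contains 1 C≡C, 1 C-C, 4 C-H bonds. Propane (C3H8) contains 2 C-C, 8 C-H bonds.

Bonds broken (reactants):
  C≡C: 1 × 829 = 829
  C-C: 1 × 354 = 354
  C-H: 4 × 401 = 1604
  H-H: 2 × 426 = 852
  Σ(broken) = 3639 kJ
Bonds formed (products):
  C-C: 2 × 354 = 708
  C-H: 8 × 401 = 3208
  Σ(formed) = 3916 kJ
ΔH = Σ(broken) − Σ(formed) = 3639 − 3916 = −277 kJ

ΔH ≈ −277 kJ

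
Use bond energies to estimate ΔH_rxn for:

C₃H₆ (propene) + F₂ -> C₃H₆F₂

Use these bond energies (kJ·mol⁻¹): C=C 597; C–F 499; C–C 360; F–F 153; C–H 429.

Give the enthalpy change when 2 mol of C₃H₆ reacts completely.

ΔH = −1216 kJ

Bonds broken (reactants):
  C–C: 1 × 360 = 360
  C–H: 6 × 429 = 2574
  C=C: 1 × 597 = 597
  F–F: 1 × 153 = 153
  Σ(broken) = 3684 kJ
Bonds formed (products):
  C–C: 2 × 360 = 720
  C–F: 2 × 499 = 998
  C–H: 6 × 429 = 2574
  Σ(formed) = 4292 kJ
ΔH = Σ(broken) − Σ(formed) = 3684 − 4292 = −608 kJ
For 2× the reaction as written: 2 × (−608) = −1216 kJ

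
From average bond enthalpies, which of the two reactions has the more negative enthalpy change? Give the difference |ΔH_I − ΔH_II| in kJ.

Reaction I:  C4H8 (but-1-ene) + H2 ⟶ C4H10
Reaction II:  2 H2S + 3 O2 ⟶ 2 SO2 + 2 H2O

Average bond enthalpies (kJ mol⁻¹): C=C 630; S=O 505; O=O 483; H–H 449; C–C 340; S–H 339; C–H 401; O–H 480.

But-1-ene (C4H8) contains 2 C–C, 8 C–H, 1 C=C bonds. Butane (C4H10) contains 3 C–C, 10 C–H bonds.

Reaction I:
  Bonds broken (reactants):
    C–C: 2 × 340 = 680
    C–H: 8 × 401 = 3208
    C=C: 1 × 630 = 630
    H–H: 1 × 449 = 449
    Σ(broken) = 4967 kJ
  Bonds formed (products):
    C–C: 3 × 340 = 1020
    C–H: 10 × 401 = 4010
    Σ(formed) = 5030 kJ
  ΔH_I = 4967 − 5030 = −63 kJ
Reaction II:
  Bonds broken (reactants):
    O=O: 3 × 483 = 1449
    S–H: 4 × 339 = 1356
    Σ(broken) = 2805 kJ
  Bonds formed (products):
    O–H: 4 × 480 = 1920
    S=O: 4 × 505 = 2020
    Σ(formed) = 3940 kJ
  ΔH_II = 2805 − 3940 = −1135 kJ
ΔH_I − ΔH_II = +1072 kJ, so reaction II has the more negative ΔH; |ΔH_I − ΔH_II| = 1072 kJ.

Reaction II, by 1072 kJ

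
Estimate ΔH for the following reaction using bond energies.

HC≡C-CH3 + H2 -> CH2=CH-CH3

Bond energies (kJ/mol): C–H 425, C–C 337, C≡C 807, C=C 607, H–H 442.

Bonds broken (reactants):
  C≡C: 1 × 807 = 807
  C–C: 1 × 337 = 337
  C–H: 4 × 425 = 1700
  H–H: 1 × 442 = 442
  Σ(broken) = 3286 kJ
Bonds formed (products):
  C–C: 1 × 337 = 337
  C–H: 6 × 425 = 2550
  C=C: 1 × 607 = 607
  Σ(formed) = 3494 kJ
ΔH = Σ(broken) − Σ(formed) = 3286 − 3494 = −208 kJ

ΔH ≈ −208 kJ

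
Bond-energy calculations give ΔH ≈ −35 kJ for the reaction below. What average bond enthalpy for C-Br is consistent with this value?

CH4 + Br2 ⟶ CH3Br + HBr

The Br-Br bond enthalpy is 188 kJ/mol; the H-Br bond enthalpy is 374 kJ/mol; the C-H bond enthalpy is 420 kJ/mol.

D(C-Br) ≈ 269 kJ/mol

Let D be the C-Br bond energy.
Σ(broken) = 1×188 + 4×420 = 1868
Σ(formed) = 1×D + 3×420 + 1×374 = 1634 + D
ΔH = Σ(broken) − Σ(formed) = (1868) − (1634 + D) = +234 − D
Setting this equal to −35 kJ gives D = 269 kJ/mol.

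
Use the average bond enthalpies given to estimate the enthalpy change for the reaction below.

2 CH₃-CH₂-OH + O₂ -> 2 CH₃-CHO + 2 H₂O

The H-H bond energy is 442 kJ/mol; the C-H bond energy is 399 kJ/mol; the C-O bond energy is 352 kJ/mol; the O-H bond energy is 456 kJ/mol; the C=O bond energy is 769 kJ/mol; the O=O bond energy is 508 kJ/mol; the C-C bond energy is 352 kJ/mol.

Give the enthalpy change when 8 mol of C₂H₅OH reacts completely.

ΔH = −1760 kJ

Bonds broken (reactants):
  C-C: 2 × 352 = 704
  C-H: 10 × 399 = 3990
  C-O: 2 × 352 = 704
  O-H: 2 × 456 = 912
  O=O: 1 × 508 = 508
  Σ(broken) = 6818 kJ
Bonds formed (products):
  C-C: 2 × 352 = 704
  C-H: 8 × 399 = 3192
  C=O: 2 × 769 = 1538
  O-H: 4 × 456 = 1824
  Σ(formed) = 7258 kJ
ΔH = Σ(broken) − Σ(formed) = 6818 − 7258 = −440 kJ
For 4× the reaction as written: 4 × (−440) = −1760 kJ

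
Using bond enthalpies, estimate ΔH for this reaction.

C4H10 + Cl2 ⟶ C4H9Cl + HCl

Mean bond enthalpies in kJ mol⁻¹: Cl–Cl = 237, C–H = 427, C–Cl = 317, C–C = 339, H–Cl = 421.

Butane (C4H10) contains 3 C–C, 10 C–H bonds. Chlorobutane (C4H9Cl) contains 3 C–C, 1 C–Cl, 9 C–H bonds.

Bonds broken (reactants):
  C–C: 3 × 339 = 1017
  C–H: 10 × 427 = 4270
  Cl–Cl: 1 × 237 = 237
  Σ(broken) = 5524 kJ
Bonds formed (products):
  C–C: 3 × 339 = 1017
  C–Cl: 1 × 317 = 317
  C–H: 9 × 427 = 3843
  H–Cl: 1 × 421 = 421
  Σ(formed) = 5598 kJ
ΔH = Σ(broken) − Σ(formed) = 5524 − 5598 = −74 kJ

ΔH ≈ −74 kJ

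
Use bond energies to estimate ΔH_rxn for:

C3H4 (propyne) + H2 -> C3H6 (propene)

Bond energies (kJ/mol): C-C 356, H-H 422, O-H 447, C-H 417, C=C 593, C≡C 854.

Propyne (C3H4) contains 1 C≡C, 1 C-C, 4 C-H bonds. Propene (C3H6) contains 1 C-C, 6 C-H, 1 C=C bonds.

Bonds broken (reactants):
  C≡C: 1 × 854 = 854
  C-C: 1 × 356 = 356
  C-H: 4 × 417 = 1668
  H-H: 1 × 422 = 422
  Σ(broken) = 3300 kJ
Bonds formed (products):
  C-C: 1 × 356 = 356
  C-H: 6 × 417 = 2502
  C=C: 1 × 593 = 593
  Σ(formed) = 3451 kJ
ΔH = Σ(broken) − Σ(formed) = 3300 − 3451 = −151 kJ

ΔH ≈ −151 kJ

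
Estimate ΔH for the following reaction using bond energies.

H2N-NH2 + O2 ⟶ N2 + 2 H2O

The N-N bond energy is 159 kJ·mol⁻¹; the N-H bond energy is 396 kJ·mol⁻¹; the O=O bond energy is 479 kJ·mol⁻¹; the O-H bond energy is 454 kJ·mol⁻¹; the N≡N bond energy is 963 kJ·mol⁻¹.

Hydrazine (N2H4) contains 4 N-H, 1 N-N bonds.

ΔH ≈ −557 kJ

Bonds broken (reactants):
  N-H: 4 × 396 = 1584
  N-N: 1 × 159 = 159
  O=O: 1 × 479 = 479
  Σ(broken) = 2222 kJ
Bonds formed (products):
  N≡N: 1 × 963 = 963
  O-H: 4 × 454 = 1816
  Σ(formed) = 2779 kJ
ΔH = Σ(broken) − Σ(formed) = 2222 − 2779 = −557 kJ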